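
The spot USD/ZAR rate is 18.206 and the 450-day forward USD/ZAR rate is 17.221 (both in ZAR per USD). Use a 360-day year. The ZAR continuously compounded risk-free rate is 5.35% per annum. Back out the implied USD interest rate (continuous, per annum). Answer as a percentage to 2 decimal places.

F = S·e^((r_ZAR − r_USD)T) ⇒ r_USD = r_ZAR − ln(F/S)/T
ln(17.221/18.206) = -0.055622; /(450/360) = -0.044498
r_USD = 0.0535 + 0.044498 = 0.097998
r_USD = 9.80%

9.80%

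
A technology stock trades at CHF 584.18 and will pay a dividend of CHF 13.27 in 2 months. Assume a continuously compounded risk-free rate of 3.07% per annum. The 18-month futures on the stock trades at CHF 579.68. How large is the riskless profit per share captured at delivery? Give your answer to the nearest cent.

CHF 18.21 per share

PV(dividends) I = 13.27·e^(−0.0307·2/12) = 13.2023
Fair futures F* = (S − I)·e^(rT) = (584.18 − 13.2023)·e^0.046050 = 570.9777 × 1.047127 = 597.8862
Market CHF 579.68 < fair 597.8862: forward underpriced → reverse cash-and-carry (short the stock, invest proceeds at r, pay the dividends, go long the forward).
Profit at T = |F_mkt − F*| = |579.68 − 597.8862| = CHF 18.21 per share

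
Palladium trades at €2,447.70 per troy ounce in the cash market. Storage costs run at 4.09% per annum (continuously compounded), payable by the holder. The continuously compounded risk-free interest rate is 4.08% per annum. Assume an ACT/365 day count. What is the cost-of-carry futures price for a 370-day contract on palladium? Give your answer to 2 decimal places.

Net carry = r + u − y = 0.0408 + 0.0409 − 0.0000 = 0.0817
F = S·e^((r+u−y)T) = 2447.70 · e^(0.0817 × 370/365) = 2447.70 · e^0.08281918
= 2447.70 × 1.08634536 = €2,659.05 per troy ounce

€2,659.05 per troy ounce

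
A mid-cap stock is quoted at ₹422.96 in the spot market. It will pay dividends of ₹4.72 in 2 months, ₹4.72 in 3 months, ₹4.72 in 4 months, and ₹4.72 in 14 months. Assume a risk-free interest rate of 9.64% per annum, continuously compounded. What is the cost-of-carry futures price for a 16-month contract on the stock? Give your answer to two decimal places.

PV(dividends) I = 4.72·e^(−0.0964·2/12) + 4.72·e^(−0.0964·3/12) + 4.72·e^(−0.0964·4/12) + 4.72·e^(−0.0964·14/12)
I = 4.6448 + 4.6076 + 4.5707 + 4.2179 = 18.0410
F = (S − I)·e^(rT) = (422.96 − 18.0410) · e^(0.0964·16/12)
= 404.9190 · e^0.128533 = 404.9190 × 1.137159 = ₹460.46

₹460.46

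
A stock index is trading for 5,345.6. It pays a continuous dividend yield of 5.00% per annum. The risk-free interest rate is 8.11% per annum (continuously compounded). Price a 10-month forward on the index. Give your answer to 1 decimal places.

F = S·e^((r − q)T) = 5345.6 · e^((0.0811 − 0.0500) × 10/12)
= 5345.6 · e^0.025917 = 5345.6 × 1.026256
F = 5,486.0

5,486.0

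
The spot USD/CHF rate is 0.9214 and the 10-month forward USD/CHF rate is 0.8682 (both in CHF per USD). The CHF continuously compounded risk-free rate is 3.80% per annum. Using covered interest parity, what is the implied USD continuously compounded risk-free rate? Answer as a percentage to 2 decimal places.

F = S·e^((r_CHF − r_USD)T) ⇒ r_USD = r_CHF − ln(F/S)/T
ln(0.8682/0.9214) = -0.059472; /(10/12) = -0.071366
r_USD = 0.0380 + 0.071366 = 0.109366
r_USD = 10.94%

10.94%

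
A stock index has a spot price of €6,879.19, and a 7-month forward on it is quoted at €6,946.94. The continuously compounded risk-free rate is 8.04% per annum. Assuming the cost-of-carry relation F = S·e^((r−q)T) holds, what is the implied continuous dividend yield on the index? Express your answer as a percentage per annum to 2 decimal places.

6.36%

From F = S·e^((r−q)T): (r − q) = ln(F/S)/T
ln(6946.94/6879.19) = ln(1.009849) = 0.009801
(r − q) = 0.009801 / (7/12) = 0.016802
q = r − ln(F/S)/T = 0.0804 − 0.016802 = 0.063598
q = 6.36%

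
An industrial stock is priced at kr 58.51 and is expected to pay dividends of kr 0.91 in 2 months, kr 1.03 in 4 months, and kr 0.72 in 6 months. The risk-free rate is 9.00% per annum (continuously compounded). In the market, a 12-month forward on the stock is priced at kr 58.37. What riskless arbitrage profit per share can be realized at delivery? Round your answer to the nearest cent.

kr 2.82 per share

PV(dividends) I = 0.91·e^(−0.0900·2/12) + 1.03·e^(−0.0900·4/12) + 0.72·e^(−0.0900·6/12) = 2.5843
Fair forward F* = (S − I)·e^(rT) = (58.51 − 2.5843)·e^0.090000 = 55.9257 × 1.094174 = 61.1924
Market kr 58.37 < fair 61.1924: forward underpriced → reverse cash-and-carry (short the stock, invest proceeds at r, pay the dividends, go long the forward).
Profit at T = |F_mkt − F*| = |58.37 − 61.1924| = kr 2.82 per share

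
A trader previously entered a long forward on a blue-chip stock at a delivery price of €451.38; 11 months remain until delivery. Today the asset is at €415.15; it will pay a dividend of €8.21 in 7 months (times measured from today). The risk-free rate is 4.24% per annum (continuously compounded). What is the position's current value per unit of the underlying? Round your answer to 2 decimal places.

PV(remaining dividends) I = 8.21·e^(−0.0424·7/12) = 8.0094
Current forward F = (S − I)·e^(rT) = (415.15 − 8.0094)·e^(0.0424·11/12) = 407.1406 × 1.039632 = 423.2764
Value (long) = (F − K)·e^(−rT) = (423.2764 − 451.38) × 0.961879 = -27.0323
Value = -€27.03

-€27.03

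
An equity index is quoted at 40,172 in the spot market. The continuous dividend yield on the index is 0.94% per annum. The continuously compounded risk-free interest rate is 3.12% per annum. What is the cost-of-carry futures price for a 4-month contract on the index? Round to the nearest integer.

40,465

F = S·e^((r − q)T) = 40172 · e^((0.0312 − 0.0094) × 4/12)
= 40172 · e^0.007267 = 40172 × 1.007293
F = 40,465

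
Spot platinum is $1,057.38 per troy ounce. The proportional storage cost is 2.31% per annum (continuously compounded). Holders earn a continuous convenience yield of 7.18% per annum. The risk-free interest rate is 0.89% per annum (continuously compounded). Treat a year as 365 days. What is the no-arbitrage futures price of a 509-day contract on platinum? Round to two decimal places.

Net carry = r + u − y = 0.0089 + 0.0231 − 0.0718 = -0.0398
F = S·e^((r+u−y)T) = 1057.38 · e^(-0.0398 × 509/365) = 1057.38 · e^-0.05550192
= 1057.38 × 0.94601021 = $1,000.29 per troy ounce

$1,000.29 per troy ounce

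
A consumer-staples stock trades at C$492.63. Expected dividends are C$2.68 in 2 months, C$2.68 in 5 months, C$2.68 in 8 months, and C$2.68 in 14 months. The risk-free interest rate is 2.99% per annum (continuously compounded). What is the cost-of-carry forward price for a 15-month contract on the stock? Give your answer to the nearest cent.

PV(dividends) I = 2.68·e^(−0.0299·2/12) + 2.68·e^(−0.0299·5/12) + 2.68·e^(−0.0299·8/12) + 2.68·e^(−0.0299·14/12)
I = 2.6667 + 2.6468 + 2.6271 + 2.5881 = 10.5287
F = (S − I)·e^(rT) = (492.63 − 10.5287) · e^(0.0299·15/12)
= 482.1013 · e^0.037375 = 482.1013 × 1.038082 = C$500.46

C$500.46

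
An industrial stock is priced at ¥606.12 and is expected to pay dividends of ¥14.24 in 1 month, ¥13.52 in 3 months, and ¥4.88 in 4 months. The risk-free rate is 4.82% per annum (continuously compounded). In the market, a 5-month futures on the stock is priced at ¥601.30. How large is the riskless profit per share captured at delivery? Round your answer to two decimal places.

¥15.88 per share

PV(dividends) I = 14.24·e^(−0.0482·1/12) + 13.52·e^(−0.0482·3/12) + 4.88·e^(−0.0482·4/12) = 32.3432
Fair futures F* = (S − I)·e^(rT) = (606.12 − 32.3432)·e^0.020083 = 573.7768 × 1.020286 = 585.4164
Market ¥601.30 > fair 585.4164: forward overpriced → cash-and-carry (borrow at r, buy the stock and collect the dividends, short the forward).
Profit at T = |F_mkt − F*| = |601.30 − 585.4164| = ¥15.88 per share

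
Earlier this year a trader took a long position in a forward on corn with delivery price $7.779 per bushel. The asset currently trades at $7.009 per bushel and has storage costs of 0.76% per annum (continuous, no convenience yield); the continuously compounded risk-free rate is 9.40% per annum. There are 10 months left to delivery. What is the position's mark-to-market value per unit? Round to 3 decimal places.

Current fair forward for the remaining 10 months: F = S·e^((r + u)·T), (r + u) = 0.0940 + 0.0076 = 0.1016
F = 7.009 · e^(0.1016 × 10/12) = 7.009 × 1.088354 = 7.6283
Value of long forward = (F − K)·e^(−rT) = (7.6283 − 7.779) · e^(−0.0940·10/12)
= -0.1507 × 0.924656 = -0.139

-$0.139 per bushel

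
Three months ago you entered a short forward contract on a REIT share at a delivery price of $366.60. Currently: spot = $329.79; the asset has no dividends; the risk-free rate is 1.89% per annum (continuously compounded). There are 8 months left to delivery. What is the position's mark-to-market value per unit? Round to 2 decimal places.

Current fair forward for the remaining 8 months: F = S·e^(r·T), r = 0.0189
F = 329.79 · e^(0.0189 × 8/12) = 329.79 × 1.012680 = 333.9717
Value of long forward = (F − K)·e^(−rT) = (333.9717 − 366.60) · e^(−0.0189·8/12)
= -32.6283 × 0.987479 = -32.22
Short position value = −(long value) = $32.22

$32.22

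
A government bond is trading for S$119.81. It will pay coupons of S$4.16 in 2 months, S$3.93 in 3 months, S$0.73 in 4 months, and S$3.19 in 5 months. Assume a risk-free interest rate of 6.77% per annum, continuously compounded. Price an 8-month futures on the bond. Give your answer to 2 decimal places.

S$113.00

PV(coupons) I = 4.16·e^(−0.0677·2/12) + 3.93·e^(−0.0677·3/12) + 0.73·e^(−0.0677·4/12) + 3.19·e^(−0.0677·5/12)
I = 4.1133 + 3.8640 + 0.7137 + 3.1013 = 11.7923
F = (S − I)·e^(rT) = (119.81 − 11.7923) · e^(0.0677·8/12)
= 108.0177 · e^0.045133 = 108.0177 × 1.046167 = S$113.00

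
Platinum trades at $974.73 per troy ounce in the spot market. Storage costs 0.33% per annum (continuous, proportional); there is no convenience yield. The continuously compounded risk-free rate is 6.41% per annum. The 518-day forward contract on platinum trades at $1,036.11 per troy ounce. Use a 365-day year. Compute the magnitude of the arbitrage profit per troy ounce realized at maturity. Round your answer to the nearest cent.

Fair forward: F* = S·e^(carry·T), with carry = (r + u) = 0.0641 + 0.0033 = 0.0674
F* = 974.73 · e^(0.0674 × 518/365) = 974.73 · e^0.095653 = 974.73 × 1.100377 = $1072.5705
Market $1036.11 < fair $1072.5705: forward underpriced → reverse cash-and-carry (short spot, go long the forward).
At maturity, profit = |F_mkt − F*| = |1036.11 − 1072.5705| = $36.46 per troy ounce

$36.46 per troy ounce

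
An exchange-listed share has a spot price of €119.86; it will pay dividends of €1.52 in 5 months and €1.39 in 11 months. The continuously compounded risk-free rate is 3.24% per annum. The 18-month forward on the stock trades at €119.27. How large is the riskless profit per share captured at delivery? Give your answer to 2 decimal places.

€3.57 per share

PV(dividends) I = 1.52·e^(−0.0324·5/12) + 1.39·e^(−0.0324·11/12) = 2.8489
Fair forward F* = (S − I)·e^(rT) = (119.86 − 2.8489)·e^0.048600 = 117.0111 × 1.049800 = 122.8383
Market €119.27 < fair 122.8383: forward underpriced → reverse cash-and-carry (short the stock, invest proceeds at r, pay the dividends, go long the forward).
Profit at T = |F_mkt − F*| = |119.27 − 122.8383| = €3.57 per share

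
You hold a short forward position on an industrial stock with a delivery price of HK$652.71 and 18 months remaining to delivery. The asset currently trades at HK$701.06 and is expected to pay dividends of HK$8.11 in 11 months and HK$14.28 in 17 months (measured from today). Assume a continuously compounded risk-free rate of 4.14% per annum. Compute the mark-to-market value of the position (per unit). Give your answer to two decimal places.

-HK$66.38

PV(remaining dividends) I = 8.11·e^(−0.0414·11/12) + 14.28·e^(−0.0414·17/12) = 21.2746
Current forward F = (S − I)·e^(rT) = (701.06 − 21.2746)·e^(0.0414·18/12) = 679.7854 × 1.064069 = 723.3386
Value (long) = (F − K)·e^(−rT) = (723.3386 − 652.71) × 0.939789 = 66.3760
Short position value = −(long value) = -HK$66.38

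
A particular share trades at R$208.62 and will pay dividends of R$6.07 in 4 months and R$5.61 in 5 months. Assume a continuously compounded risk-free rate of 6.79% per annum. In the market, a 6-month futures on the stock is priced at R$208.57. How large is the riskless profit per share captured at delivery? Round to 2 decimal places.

R$4.53 per share

PV(dividends) I = 6.07·e^(−0.0679·4/12) + 5.61·e^(−0.0679·5/12) = 11.3877
Fair futures F* = (S − I)·e^(rT) = (208.62 − 11.3877)·e^0.033950 = 197.2323 × 1.034533 = 204.0433
Market R$208.57 > fair 204.0433: forward overpriced → cash-and-carry (borrow at r, buy the stock and collect the dividends, short the forward).
Profit at T = |F_mkt − F*| = |208.57 − 204.0433| = R$4.53 per share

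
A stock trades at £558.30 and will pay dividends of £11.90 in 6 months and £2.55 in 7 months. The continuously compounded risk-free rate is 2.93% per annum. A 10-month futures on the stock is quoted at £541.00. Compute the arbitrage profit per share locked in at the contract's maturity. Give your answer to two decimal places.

PV(dividends) I = 11.90·e^(−0.0293·6/12) + 2.55·e^(−0.0293·7/12) = 14.2337
Fair futures F* = (S − I)·e^(rT) = (558.30 − 14.2337)·e^0.024417 = 544.0663 × 1.024718 = 557.5145
Market £541.00 < fair 557.5145: forward underpriced → reverse cash-and-carry (short the stock, invest proceeds at r, pay the dividends, go long the forward).
Profit at T = |F_mkt − F*| = |541.00 − 557.5145| = £16.51 per share

£16.51 per share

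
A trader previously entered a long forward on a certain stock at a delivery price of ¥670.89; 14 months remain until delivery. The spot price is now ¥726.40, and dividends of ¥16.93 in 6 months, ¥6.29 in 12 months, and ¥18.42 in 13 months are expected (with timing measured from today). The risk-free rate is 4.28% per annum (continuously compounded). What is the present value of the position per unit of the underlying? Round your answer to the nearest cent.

PV(remaining dividends) I = 16.93·e^(−0.0428·6/12) + 6.29·e^(−0.0428·12/12) + 18.42·e^(−0.0428·13/12) = 40.1834
Current forward F = (S − I)·e^(rT) = (726.40 − 40.1834)·e^(0.0428·14/12) = 686.2166 × 1.051201 = 721.3516
Value (long) = (F − K)·e^(−rT) = (721.3516 − 670.89) × 0.951293 = 48.0038
Value = ¥48.00

¥48.00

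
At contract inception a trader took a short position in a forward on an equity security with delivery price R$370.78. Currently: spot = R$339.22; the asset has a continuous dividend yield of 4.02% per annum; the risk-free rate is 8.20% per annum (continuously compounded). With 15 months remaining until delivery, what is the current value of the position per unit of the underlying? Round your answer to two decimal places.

Current fair forward for the remaining 15 months: F = S·e^((r − q)·T), (r − q) = 0.0820 − 0.0402 = 0.0418
F = 339.22 · e^(0.0418 × 15/12) = 339.22 × 1.053639 = 357.4154
Value of long forward = (F − K)·e^(−rT) = (357.4154 − 370.78) · e^(−0.0820·15/12)
= -13.3646 × 0.902578 = -12.06
Short position value = −(long value) = R$12.06

R$12.06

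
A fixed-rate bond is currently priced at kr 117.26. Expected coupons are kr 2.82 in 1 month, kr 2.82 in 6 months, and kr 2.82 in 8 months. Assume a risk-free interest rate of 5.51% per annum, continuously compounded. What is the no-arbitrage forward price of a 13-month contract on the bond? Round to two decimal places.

kr 115.70

PV(coupons) I = 2.82·e^(−0.0551·1/12) + 2.82·e^(−0.0551·6/12) + 2.82·e^(−0.0551·8/12)
I = 2.8071 + 2.7434 + 2.7183 = 8.2688
F = (S − I)·e^(rT) = (117.26 − 8.2688) · e^(0.0551·13/12)
= 108.9912 · e^0.059692 = 108.9912 × 1.061510 = kr 115.70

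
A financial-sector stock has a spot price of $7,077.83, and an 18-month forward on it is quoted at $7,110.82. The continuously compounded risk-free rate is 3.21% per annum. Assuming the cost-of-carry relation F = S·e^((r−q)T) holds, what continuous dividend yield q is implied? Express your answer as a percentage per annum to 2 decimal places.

From F = S·e^((r−q)T): (r − q) = ln(F/S)/T
ln(7110.82/7077.83) = ln(1.004661) = 0.004650
(r − q) = 0.004650 / (18/12) = 0.003100
q = r − ln(F/S)/T = 0.0321 − 0.003100 = 0.029000
q = 2.90%

2.90%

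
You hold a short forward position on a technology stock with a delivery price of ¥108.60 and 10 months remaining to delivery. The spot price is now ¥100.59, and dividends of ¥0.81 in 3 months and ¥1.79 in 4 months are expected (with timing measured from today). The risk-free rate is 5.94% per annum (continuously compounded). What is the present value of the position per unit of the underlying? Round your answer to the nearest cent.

PV(remaining dividends) I = 0.81·e^(−0.0594·3/12) + 1.79·e^(−0.0594·4/12) = 2.5530
Current forward F = (S − I)·e^(rT) = (100.59 − 2.5530)·e^(0.0594·10/12) = 98.0370 × 1.050746 = 103.0120
Value (long) = (F − K)·e^(−rT) = (103.0120 − 108.60) × 0.951705 = -5.3181
Short position value = −(long value) = ¥5.32

¥5.32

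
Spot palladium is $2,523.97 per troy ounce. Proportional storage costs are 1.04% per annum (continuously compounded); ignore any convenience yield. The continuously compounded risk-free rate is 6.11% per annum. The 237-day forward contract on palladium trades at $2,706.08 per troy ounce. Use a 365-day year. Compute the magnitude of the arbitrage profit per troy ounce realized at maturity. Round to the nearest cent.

$62.17 per troy ounce

Fair forward: F* = S·e^(carry·T), with carry = (r + u) = 0.0611 + 0.0104 = 0.0715
F* = 2523.97 · e^(0.0715 × 237/365) = 2523.97 · e^0.04642603 = 2523.97 × 1.04752059 = $2643.9105
Market $2706.08 > fair $2643.9105: forward overpriced → cash-and-carry (buy spot, short the forward).
At maturity, profit = |F_mkt − F*| = |2706.08 − 2643.9105| = $62.17 per troy ounce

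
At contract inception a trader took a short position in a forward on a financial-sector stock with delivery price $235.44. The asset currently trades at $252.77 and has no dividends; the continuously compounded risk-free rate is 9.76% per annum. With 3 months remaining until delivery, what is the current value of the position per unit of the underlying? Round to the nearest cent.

Current fair forward for the remaining 3 months: F = S·e^(r·T), r = 0.0976
F = 252.77 · e^(0.0976 × 3/12) = 252.77 × 1.024700 = 259.0134
Value of long forward = (F − K)·e^(−rT) = (259.0134 − 235.44) · e^(−0.0976·3/12)
= 23.5734 × 0.975895 = 23.01
Short position value = −(long value) = -$23.01

-$23.01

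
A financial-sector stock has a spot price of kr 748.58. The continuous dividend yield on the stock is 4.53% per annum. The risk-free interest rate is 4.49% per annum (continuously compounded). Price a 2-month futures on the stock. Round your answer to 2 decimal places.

kr 748.53

F = S·e^((r − q)T) = 748.58 · e^((0.0449 − 0.0453) × 2/12)
= 748.58 · e^-0.000067 = 748.58 × 0.999933
F = kr 748.53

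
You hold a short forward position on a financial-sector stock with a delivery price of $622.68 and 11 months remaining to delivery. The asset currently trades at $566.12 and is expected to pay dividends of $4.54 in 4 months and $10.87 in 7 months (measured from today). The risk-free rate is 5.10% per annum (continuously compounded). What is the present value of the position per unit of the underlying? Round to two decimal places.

PV(remaining dividends) I = 4.54·e^(−0.0510·4/12) + 10.87·e^(−0.0510·7/12) = 15.0149
Current forward F = (S − I)·e^(rT) = (566.12 − 15.0149)·e^(0.0510·11/12) = 551.1051 × 1.047860 = 577.4810
Value (long) = (F − K)·e^(−rT) = (577.4810 − 622.68) × 0.954326 = -43.1346
Short position value = −(long value) = $43.13

$43.13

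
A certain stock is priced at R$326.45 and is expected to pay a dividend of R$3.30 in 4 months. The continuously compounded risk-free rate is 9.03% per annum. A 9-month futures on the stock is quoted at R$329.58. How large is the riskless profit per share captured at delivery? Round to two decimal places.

R$16.32 per share

PV(dividends) I = 3.30·e^(−0.0903·4/12) = 3.2022
Fair futures F* = (S − I)·e^(rT) = (326.45 − 3.2022)·e^0.067725 = 323.2478 × 1.070071 = 345.8981
Market R$329.58 < fair 345.8981: forward underpriced → reverse cash-and-carry (short the stock, invest proceeds at r, pay the dividends, go long the forward).
Profit at T = |F_mkt − F*| = |329.58 − 345.8981| = R$16.32 per share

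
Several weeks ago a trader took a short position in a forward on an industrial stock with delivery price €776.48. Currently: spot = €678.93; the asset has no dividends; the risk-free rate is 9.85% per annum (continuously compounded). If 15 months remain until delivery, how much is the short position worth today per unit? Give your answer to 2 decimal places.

Current fair forward for the remaining 15 months: F = S·e^(r·T), r = 0.0985
F = 678.93 · e^(0.0985 × 15/12) = 678.93 × 1.131026 = 767.8875
Value of long forward = (F − K)·e^(−rT) = (767.8875 − 776.48) · e^(−0.0985·15/12)
= -8.5925 × 0.884153 = -7.60
Short position value = −(long value) = €7.60

€7.60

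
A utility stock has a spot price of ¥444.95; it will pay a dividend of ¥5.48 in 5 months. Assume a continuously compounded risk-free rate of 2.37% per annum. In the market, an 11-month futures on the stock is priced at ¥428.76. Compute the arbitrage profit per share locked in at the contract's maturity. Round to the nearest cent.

PV(dividends) I = 5.48·e^(−0.0237·5/12) = 5.4262
Fair futures F* = (S − I)·e^(rT) = (444.95 − 5.4262)·e^0.021725 = 439.5238 × 1.021963 = 449.1771
Market ¥428.76 < fair 449.1771: forward underpriced → reverse cash-and-carry (short the stock, invest proceeds at r, pay the dividends, go long the forward).
Profit at T = |F_mkt − F*| = |428.76 − 449.1771| = ¥20.42 per share

¥20.42 per share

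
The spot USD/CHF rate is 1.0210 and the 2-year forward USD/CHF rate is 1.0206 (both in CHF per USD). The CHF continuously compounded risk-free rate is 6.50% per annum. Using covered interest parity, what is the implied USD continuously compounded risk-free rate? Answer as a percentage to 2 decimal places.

F = S·e^((r_CHF − r_USD)T) ⇒ r_USD = r_CHF − ln(F/S)/T
ln(1.0206/1.0210) = -0.000392; /(2) = -0.000196
r_USD = 0.0650 + 0.000196 = 0.065196
r_USD = 6.52%

6.52%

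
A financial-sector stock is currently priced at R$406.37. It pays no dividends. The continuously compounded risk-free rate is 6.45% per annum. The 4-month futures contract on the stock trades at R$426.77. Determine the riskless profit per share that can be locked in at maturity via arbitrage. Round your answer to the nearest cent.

Fair futures: F* = S·e^(carry·T), with carry = r = 0.0645
F* = 406.37 · e^(0.0645 × 4/12) = 406.37 · e^0.021500 = 406.37 × 1.021733 = R$415.2016
Market R$426.77 > fair R$415.2016: forward overpriced → cash-and-carry (buy spot, short the forward).
At maturity, profit = |F_mkt − F*| = |426.77 − 415.2016| = R$11.57 per share

R$11.57 per share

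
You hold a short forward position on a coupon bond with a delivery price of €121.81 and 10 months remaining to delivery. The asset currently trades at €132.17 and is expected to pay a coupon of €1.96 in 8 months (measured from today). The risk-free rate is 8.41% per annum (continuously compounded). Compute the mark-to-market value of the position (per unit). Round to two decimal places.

PV(remaining coupons) I = 1.96·e^(−0.0841·8/12) = 1.8531
Current forward F = (S − I)·e^(rT) = (132.17 − 1.8531)·e^(0.0841·10/12) = 130.3169 × 1.072598 = 139.7776
Value (long) = (F − K)·e^(−rT) = (139.7776 − 121.81) × 0.932316 = 16.7515
Short position value = −(long value) = -€16.75

-€16.75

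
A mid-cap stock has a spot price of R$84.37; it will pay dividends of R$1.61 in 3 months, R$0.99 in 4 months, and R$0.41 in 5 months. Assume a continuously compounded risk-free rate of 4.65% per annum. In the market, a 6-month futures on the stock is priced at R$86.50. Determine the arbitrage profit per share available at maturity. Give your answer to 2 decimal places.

PV(dividends) I = 1.61·e^(−0.0465·3/12) + 0.99·e^(−0.0465·4/12) + 0.41·e^(−0.0465·5/12) = 2.9683
Fair futures F* = (S − I)·e^(rT) = (84.37 − 2.9683)·e^0.023250 = 81.4017 × 1.023522 = 83.3164
Market R$86.50 > fair 83.3164: forward overpriced → cash-and-carry (borrow at r, buy the stock and collect the dividends, short the forward).
Profit at T = |F_mkt − F*| = |86.50 − 83.3164| = R$3.18 per share

R$3.18 per share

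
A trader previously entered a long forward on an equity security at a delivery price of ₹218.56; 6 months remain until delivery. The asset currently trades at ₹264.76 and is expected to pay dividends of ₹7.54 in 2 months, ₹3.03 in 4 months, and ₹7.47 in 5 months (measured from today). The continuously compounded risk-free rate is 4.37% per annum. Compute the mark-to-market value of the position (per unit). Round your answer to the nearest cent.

PV(remaining dividends) I = 7.54·e^(−0.0437·2/12) + 3.03·e^(−0.0437·4/12) + 7.47·e^(−0.0437·5/12) = 17.8067
Current forward F = (S − I)·e^(rT) = (264.76 − 17.8067)·e^(0.0437·6/12) = 246.9533 × 1.022090 = 252.4085
Value (long) = (F − K)·e^(−rT) = (252.4085 − 218.56) × 0.978387 = 33.1169
Value = ₹33.12

₹33.12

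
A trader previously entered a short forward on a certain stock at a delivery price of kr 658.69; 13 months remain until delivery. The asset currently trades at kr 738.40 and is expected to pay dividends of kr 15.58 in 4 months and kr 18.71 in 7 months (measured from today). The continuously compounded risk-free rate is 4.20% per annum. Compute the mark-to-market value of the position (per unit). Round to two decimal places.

-kr 75.39

PV(remaining dividends) I = 15.58·e^(−0.0420·4/12) + 18.71·e^(−0.0420·7/12) = 33.6206
Current forward F = (S − I)·e^(rT) = (738.40 − 33.6206)·e^(0.0420·13/12) = 704.7794 × 1.046551 = 737.5876
Value (long) = (F − K)·e^(−rT) = (737.5876 − 658.69) × 0.955520 = 75.3882
Short position value = −(long value) = -kr 75.39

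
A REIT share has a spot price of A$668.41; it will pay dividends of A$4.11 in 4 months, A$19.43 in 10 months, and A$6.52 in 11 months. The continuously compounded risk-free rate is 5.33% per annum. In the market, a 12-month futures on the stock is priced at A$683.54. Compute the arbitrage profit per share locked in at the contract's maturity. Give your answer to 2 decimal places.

A$8.95 per share

PV(dividends) I = 4.11·e^(−0.0533·4/12) + 19.43·e^(−0.0533·10/12) + 6.52·e^(−0.0533·11/12) = 28.8326
Fair futures F* = (S − I)·e^(rT) = (668.41 − 28.8326)·e^0.053300 = 639.5774 × 1.054746 = 674.5917
Market A$683.54 > fair 674.5917: forward overpriced → cash-and-carry (borrow at r, buy the stock and collect the dividends, short the forward).
Profit at T = |F_mkt − F*| = |683.54 − 674.5917| = A$8.95 per share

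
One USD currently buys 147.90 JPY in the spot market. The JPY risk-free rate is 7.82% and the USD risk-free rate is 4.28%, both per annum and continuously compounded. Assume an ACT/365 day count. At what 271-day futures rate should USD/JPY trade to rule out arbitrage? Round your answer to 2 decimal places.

151.84

F = S·e^((r_JPY − r_USD)T) = 147.90 · e^((0.0782 − 0.0428) × 271/365)
= 147.90 · e^0.026283 = 147.90 × 1.026631
F = 151.84 JPY per USD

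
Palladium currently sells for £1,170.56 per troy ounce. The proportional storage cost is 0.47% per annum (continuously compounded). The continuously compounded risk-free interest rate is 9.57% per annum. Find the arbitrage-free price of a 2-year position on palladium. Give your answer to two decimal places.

£1,430.87 per troy ounce

Net carry = r + u − y = 0.0957 + 0.0047 − 0.0000 = 0.1004
F = S·e^((r+u−y)T) = 1170.56 · e^(0.1004 × 2) = 1170.56 · e^0.20080000
= 1170.56 × 1.22238027 = £1,430.87 per troy ounce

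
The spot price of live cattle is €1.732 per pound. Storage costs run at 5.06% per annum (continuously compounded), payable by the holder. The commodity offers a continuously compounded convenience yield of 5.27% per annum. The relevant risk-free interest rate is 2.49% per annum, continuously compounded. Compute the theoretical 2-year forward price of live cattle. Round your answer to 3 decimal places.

Net carry = r + u − y = 0.0249 + 0.0506 − 0.0527 = 0.0228
F = S·e^((r+u−y)T) = 1.732 · e^(0.0228 × 2) = 1.732 · e^0.045600
= 1.732 × 1.046656 = €1.813 per pound

€1.813 per pound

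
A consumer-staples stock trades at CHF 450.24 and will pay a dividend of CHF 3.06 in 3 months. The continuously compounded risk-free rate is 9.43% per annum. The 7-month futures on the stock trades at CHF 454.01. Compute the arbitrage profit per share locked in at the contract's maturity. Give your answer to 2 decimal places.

PV(dividends) I = 3.06·e^(−0.0943·3/12) = 2.9887
Fair futures F* = (S − I)·e^(rT) = (450.24 − 2.9887)·e^0.055008 = 447.2513 × 1.056549 = 472.5429
Market CHF 454.01 < fair 472.5429: forward underpriced → reverse cash-and-carry (short the stock, invest proceeds at r, pay the dividends, go long the forward).
Profit at T = |F_mkt − F*| = |454.01 − 472.5429| = CHF 18.53 per share

CHF 18.53 per share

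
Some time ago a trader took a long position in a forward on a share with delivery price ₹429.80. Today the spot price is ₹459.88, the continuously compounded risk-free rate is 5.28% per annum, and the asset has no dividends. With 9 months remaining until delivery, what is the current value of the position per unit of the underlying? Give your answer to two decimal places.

Current fair forward for the remaining 9 months: F = S·e^(r·T), r = 0.0528
F = 459.88 · e^(0.0528 × 9/12) = 459.88 × 1.040395 = 478.4569
Value of long forward = (F − K)·e^(−rT) = (478.4569 − 429.80) · e^(−0.0528·9/12)
= 48.6569 × 0.961174 = 46.77

₹46.77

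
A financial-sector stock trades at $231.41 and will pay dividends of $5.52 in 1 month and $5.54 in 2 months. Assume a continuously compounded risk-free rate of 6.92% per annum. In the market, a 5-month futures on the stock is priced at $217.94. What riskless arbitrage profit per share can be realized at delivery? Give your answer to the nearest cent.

$8.95 per share

PV(dividends) I = 5.52·e^(−0.0692·1/12) + 5.54·e^(−0.0692·2/12) = 10.9647
Fair futures F* = (S − I)·e^(rT) = (231.41 − 10.9647)·e^0.028833 = 220.4453 × 1.029253 = 226.8940
Market $217.94 < fair 226.8940: forward underpriced → reverse cash-and-carry (short the stock, invest proceeds at r, pay the dividends, go long the forward).
Profit at T = |F_mkt − F*| = |217.94 − 226.8940| = $8.95 per share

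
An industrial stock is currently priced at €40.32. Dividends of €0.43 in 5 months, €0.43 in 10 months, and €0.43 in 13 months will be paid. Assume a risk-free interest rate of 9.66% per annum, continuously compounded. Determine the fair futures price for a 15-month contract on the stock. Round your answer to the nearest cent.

€44.14

PV(dividends) I = 0.43·e^(−0.0966·5/12) + 0.43·e^(−0.0966·10/12) + 0.43·e^(−0.0966·13/12)
I = 0.4130 + 0.3967 + 0.3873 = 1.1970
F = (S − I)·e^(rT) = (40.32 − 1.1970) · e^(0.0966·15/12)
= 39.1230 · e^0.120750 = 39.1230 × 1.128343 = €44.14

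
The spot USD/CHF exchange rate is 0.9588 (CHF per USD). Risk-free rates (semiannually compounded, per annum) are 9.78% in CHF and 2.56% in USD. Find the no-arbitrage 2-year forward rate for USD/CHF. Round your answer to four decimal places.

By covered interest parity, F = S · (1+r_CHF/2)^(2T) / (1+r_USD/2)^(2T)
= 0.9588 × 1.210421 / 1.052191 = 0.9588 × 1.150381
F = 1.1030 CHF per USD

1.1030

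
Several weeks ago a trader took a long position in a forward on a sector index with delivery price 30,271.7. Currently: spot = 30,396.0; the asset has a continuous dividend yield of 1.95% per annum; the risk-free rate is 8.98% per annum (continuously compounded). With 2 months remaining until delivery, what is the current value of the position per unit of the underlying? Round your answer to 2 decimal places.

475.37

Current fair forward for the remaining 2 months: F = S·e^((r − q)·T), (r − q) = 0.0898 − 0.0195 = 0.0703
F = 30396.0 · e^(0.0703 × 2/12) = 30396.0 × 1.01178558 = 30754.2345
Value of long forward = (F − K)·e^(−rT) = (30754.2345 − 30271.7) · e^(−0.0898·2/12)
= 482.5345 × 0.98514478 = 475.37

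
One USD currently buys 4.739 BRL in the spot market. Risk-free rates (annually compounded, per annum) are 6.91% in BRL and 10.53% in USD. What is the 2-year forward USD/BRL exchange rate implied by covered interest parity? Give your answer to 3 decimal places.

4.434

By covered interest parity, F = S · (1+r_BRL)^T / (1+r_USD)^T
= 4.739 × 1.142975 / 1.221688 = 4.739 × 0.935570
F = 4.434 BRL per USD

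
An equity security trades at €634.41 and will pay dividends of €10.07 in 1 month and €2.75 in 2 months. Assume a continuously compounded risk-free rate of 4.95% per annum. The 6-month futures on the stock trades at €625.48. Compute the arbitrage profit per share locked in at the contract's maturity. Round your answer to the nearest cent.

PV(dividends) I = 10.07·e^(−0.0495·1/12) + 2.75·e^(−0.0495·2/12) = 12.7560
Fair futures F* = (S − I)·e^(rT) = (634.41 − 12.7560)·e^0.024750 = 621.6540 × 1.025059 = 637.2320
Market €625.48 < fair 637.2320: forward underpriced → reverse cash-and-carry (short the stock, invest proceeds at r, pay the dividends, go long the forward).
Profit at T = |F_mkt − F*| = |625.48 − 637.2320| = €11.75 per share

€11.75 per share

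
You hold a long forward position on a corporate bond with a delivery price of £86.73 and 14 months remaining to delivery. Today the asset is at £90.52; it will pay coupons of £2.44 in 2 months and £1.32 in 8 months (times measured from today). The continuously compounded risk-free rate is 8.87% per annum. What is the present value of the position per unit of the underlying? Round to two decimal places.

PV(remaining coupons) I = 2.44·e^(−0.0887·2/12) + 1.32·e^(−0.0887·8/12) = 3.6484
Current forward F = (S − I)·e^(rT) = (90.52 − 3.6484)·e^(0.0887·14/12) = 86.8716 × 1.109027 = 96.3429
Value (long) = (F − K)·e^(−rT) = (96.3429 − 86.73) × 0.901691 = 8.6679
Value = £8.67

£8.67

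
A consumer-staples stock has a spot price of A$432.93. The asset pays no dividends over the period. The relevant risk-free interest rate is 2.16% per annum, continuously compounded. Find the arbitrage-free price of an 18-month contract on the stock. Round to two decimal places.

A$447.19

F = S·e^(rT) = 432.93 · e^(0.0216 × 18/12)
= 432.93 · e^0.032400 = 432.93 × 1.032931
F = A$447.19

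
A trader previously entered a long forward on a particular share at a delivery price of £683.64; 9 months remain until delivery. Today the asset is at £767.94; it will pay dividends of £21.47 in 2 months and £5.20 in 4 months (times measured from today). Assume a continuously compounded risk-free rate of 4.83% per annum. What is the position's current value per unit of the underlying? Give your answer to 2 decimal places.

£82.21

PV(remaining dividends) I = 21.47·e^(−0.0483·2/12) + 5.20·e^(−0.0483·4/12) = 26.4148
Current forward F = (S − I)·e^(rT) = (767.94 − 26.4148)·e^(0.0483·9/12) = 741.5252 × 1.036889 = 768.8793
Value (long) = (F − K)·e^(−rT) = (768.8793 − 683.64) × 0.964423 = 82.2067
Value = £82.21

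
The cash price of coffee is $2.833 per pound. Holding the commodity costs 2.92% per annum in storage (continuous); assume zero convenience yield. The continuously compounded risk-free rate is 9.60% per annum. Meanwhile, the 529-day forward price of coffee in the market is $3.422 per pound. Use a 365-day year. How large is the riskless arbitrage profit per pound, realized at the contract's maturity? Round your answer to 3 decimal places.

$0.025 per pound

Fair forward: F* = S·e^(carry·T), with carry = (r + u) = 0.0960 + 0.0292 = 0.1252
F* = 2.833 · e^(0.1252 × 529/365) = 2.833 · e^0.181454 = 2.833 × 1.198959 = $3.3967
Market $3.422 > fair $3.3967: forward overpriced → cash-and-carry (buy spot, short the forward).
At maturity, profit = |F_mkt − F*| = |3.422 − 3.3967| = $0.025 per pound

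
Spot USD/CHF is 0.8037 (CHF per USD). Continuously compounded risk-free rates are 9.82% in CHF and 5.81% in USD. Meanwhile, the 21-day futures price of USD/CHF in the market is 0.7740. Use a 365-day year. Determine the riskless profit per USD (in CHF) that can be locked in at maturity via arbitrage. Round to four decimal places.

Fair futures: F* = S·e^(carry·T), with carry = (r_CHF − r_USD) = 0.0982 − 0.0581 = 0.0401
F* = 0.8037 · e^(0.0401 × 21/365) = 0.8037 · e^0.002307 = 0.8037 × 1.002310 = 0.8056
Market 0.7740 < fair 0.8056: forward underpriced → reverse cash-and-carry (short spot, go long the forward).
At maturity, profit = |F_mkt − F*| = |0.7740 − 0.8056| = 0.0316 per USD (in CHF)

0.0316 per USD (in CHF)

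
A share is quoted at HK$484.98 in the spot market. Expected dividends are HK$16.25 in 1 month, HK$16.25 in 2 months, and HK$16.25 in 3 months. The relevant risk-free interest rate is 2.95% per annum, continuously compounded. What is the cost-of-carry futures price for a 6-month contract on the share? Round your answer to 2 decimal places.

PV(dividends) I = 16.25·e^(−0.0295·1/12) + 16.25·e^(−0.0295·2/12) + 16.25·e^(−0.0295·3/12)
I = 16.2101 + 16.1703 + 16.1306 = 48.5110
F = (S − I)·e^(rT) = (484.98 − 48.5110) · e^(0.0295·6/12)
= 436.4690 · e^0.014750 = 436.4690 × 1.014859 = HK$442.95

HK$442.95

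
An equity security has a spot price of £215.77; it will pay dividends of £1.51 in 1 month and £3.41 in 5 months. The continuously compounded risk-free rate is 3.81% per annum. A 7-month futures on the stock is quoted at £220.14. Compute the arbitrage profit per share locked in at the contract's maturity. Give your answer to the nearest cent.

PV(dividends) I = 1.51·e^(−0.0381·1/12) + 3.41·e^(−0.0381·5/12) = 4.8615
Fair futures F* = (S − I)·e^(rT) = (215.77 − 4.8615)·e^0.022225 = 210.9085 × 1.022474 = 215.6485
Market £220.14 > fair 215.6485: forward overpriced → cash-and-carry (borrow at r, buy the stock and collect the dividends, short the forward).
Profit at T = |F_mkt − F*| = |220.14 − 215.6485| = £4.49 per share

£4.49 per share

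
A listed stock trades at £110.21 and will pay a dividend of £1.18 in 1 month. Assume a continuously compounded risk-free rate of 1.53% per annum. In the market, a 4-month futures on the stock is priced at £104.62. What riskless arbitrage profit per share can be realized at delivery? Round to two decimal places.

PV(dividends) I = 1.18·e^(−0.0153·1/12) = 1.1785
Fair futures F* = (S − I)·e^(rT) = (110.21 − 1.1785)·e^0.005100 = 109.0315 × 1.005113 = 109.5890
Market £104.62 < fair 109.5890: forward underpriced → reverse cash-and-carry (short the stock, invest proceeds at r, pay the dividends, go long the forward).
Profit at T = |F_mkt − F*| = |104.62 − 109.5890| = £4.97 per share

£4.97 per share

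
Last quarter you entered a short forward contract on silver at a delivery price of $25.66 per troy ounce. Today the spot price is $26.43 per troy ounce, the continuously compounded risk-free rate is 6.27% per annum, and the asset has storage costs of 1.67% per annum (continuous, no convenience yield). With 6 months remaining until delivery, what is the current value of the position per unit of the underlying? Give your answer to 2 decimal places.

Current fair forward for the remaining 6 months: F = S·e^((r + u)·T), (r + u) = 0.0627 + 0.0167 = 0.0794
F = 26.43 · e^(0.0794 × 6/12) = 26.43 × 1.040499 = 27.5004
Value of long forward = (F − K)·e^(−rT) = (27.5004 − 25.66) · e^(−0.0627·6/12)
= 1.8404 × 0.969136 = 1.78
Short position value = −(long value) = -$1.78

-$1.78 per troy ounce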